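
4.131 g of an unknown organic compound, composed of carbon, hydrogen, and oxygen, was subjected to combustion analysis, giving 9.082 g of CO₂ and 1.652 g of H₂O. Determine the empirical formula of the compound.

mol C = 9.082 g CO₂ ÷ 44.009 g/mol = 0.20637 mol
mol H = 2 × 1.652 g H₂O ÷ 18.015 g/mol = 0.18340 mol
mass O = 4.131 − (2.4787 + 0.18487) = 1.4675 g → mol O = 1.4675 ÷ 15.999 = 0.091722 mol
Divide by the smallest (0.091722 mol): C 2.250, H 2.000, O 1.000
Multiplying each by 4 gives whole numbers: C 9.00, H 8.00, O 4.00

C9H8O4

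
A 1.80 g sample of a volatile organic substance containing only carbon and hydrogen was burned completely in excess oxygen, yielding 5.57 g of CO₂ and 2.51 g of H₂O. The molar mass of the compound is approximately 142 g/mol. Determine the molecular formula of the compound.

mol C = 5.57 g CO₂ ÷ 44.009 g/mol = 0.1266 mol
mol H = 2 × 2.51 g H₂O ÷ 18.015 g/mol = 0.2787 mol
Divide by the smallest (0.1266 mol): C 1.000, H 2.202
Multiplying each by 5 gives whole numbers: C 5.00, H 11.01
Empirical formula: C5H11
Empirical-formula mass = 71.14 g/mol; 142 ÷ 71.14 ≈ 2, so the molecular formula is C10H22.

C10H22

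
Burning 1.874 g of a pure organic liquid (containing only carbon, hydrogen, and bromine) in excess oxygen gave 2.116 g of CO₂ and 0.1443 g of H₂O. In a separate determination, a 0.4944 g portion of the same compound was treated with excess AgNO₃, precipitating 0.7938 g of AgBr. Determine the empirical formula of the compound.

C3HBr

mol C = 2.116 g CO₂ ÷ 44.009 g/mol = 0.048081 mol
mol H = 2 × 0.1443 g H₂O ÷ 18.015 g/mol = 0.016020 mol
From the AgBr data: mol Br per gram of compound = (0.7938 ÷ 187.772) ÷ 0.4944 = 0.0085507 mol/g, so in the 1.874 g combustion sample mol Br = 0.016024 mol
Divide by the smallest (0.016020 mol): C 3.001, H 1.000, Br 1.000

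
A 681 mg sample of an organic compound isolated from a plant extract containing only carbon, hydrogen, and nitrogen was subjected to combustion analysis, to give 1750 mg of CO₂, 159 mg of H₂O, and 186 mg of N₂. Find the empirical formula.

C9H4N3

mol C = 1.75 g CO₂ ÷ 44.009 g/mol = 0.03976 mol
mol H = 2 × 0.159 g H₂O ÷ 18.015 g/mol = 0.01765 mol
mol N = 2 × 0.186 g N₂ ÷ 28.014 g/mol = 0.01328 mol
Divide by the smallest (0.01328 mol): C 2.995, H 1.329, N 1.000
Multiplying each by 3 gives whole numbers: C 8.98, H 3.99, N 3.00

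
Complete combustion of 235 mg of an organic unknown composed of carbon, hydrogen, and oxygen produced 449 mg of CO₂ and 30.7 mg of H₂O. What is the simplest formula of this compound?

C3HO2

mol C = 0.449 g CO₂ ÷ 44.009 g/mol = 0.01020 mol
mol H = 2 × 0.0307 g H₂O ÷ 18.015 g/mol = 0.003408 mol
mass O = 0.235 − (0.1225 + 0.003436) = 0.1090 g → mol O = 0.1090 ÷ 15.999 = 0.006814 mol
Divide by the smallest (0.003408 mol): C 2.993, H 1.000, O 1.999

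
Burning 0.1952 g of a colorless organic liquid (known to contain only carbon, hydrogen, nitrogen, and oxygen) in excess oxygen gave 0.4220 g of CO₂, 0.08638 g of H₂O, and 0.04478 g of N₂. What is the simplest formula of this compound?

C6H6N2O

mol C = 0.4220 g CO₂ ÷ 44.009 g/mol = 0.0095889 mol
mol H = 2 × 0.08638 g H₂O ÷ 18.015 g/mol = 0.0095898 mol
mol N = 2 × 0.04478 g N₂ ÷ 28.014 g/mol = 0.0031970 mol
mass O = 0.1952 − (0.11517 + 0.0096665 + 0.044780) = 0.025581 g → mol O = 0.025581 ÷ 15.999 = 0.0015989 mol
Divide by the smallest (0.0015989 mol): C 5.997, H 5.998, N 1.999, O 1.000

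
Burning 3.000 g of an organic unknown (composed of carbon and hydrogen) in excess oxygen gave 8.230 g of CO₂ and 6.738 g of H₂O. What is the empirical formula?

mol C = 8.230 g CO₂ ÷ 44.009 g/mol = 0.18701 mol
mol H = 2 × 6.738 g H₂O ÷ 18.015 g/mol = 0.74804 mol
Divide by the smallest (0.18701 mol): C 1.000, H 4.000

CH4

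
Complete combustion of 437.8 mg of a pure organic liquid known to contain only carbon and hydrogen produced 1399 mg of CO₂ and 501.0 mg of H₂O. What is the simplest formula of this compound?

C4H7

mol C = 1.399 g CO₂ ÷ 44.009 g/mol = 0.031789 mol
mol H = 2 × 0.5010 g H₂O ÷ 18.015 g/mol = 0.055620 mol
Divide by the smallest (0.031789 mol): C 1.000, H 1.750
Multiplying each by 4 gives whole numbers: C 4.00, H 7.00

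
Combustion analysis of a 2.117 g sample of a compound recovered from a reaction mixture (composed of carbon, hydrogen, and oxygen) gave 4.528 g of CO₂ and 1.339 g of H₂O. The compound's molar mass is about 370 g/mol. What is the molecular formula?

mol C = 4.528 g CO₂ ÷ 44.009 g/mol = 0.10289 mol
mol H = 2 × 1.339 g H₂O ÷ 18.015 g/mol = 0.14865 mol
mass O = 2.117 − (1.2358 + 0.14984) = 0.73137 g → mol O = 0.73137 ÷ 15.999 = 0.045713 mol
Divide by the smallest (0.045713 mol): C 2.251, H 3.252, O 1.000
Multiplying each by 4 gives whole numbers: C 9.00, H 13.01, O 4.00
Empirical formula: C9H13O4
Empirical-formula mass = 185.20 g/mol; 370 ÷ 185.20 ≈ 2, so the molecular formula is C18H26O8.

C18H26O8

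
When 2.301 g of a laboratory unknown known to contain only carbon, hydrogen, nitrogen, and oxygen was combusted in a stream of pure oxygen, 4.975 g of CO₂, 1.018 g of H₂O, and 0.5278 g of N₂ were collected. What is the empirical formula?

C6H6N2O

mol C = 4.975 g CO₂ ÷ 44.009 g/mol = 0.11305 mol
mol H = 2 × 1.018 g H₂O ÷ 18.015 g/mol = 0.11302 mol
mol N = 2 × 0.5278 g N₂ ÷ 28.014 g/mol = 0.037681 mol
mass O = 2.301 − (1.3578 + 0.11392 + 0.52780) = 0.30149 g → mol O = 0.30149 ÷ 15.999 = 0.018845 mol
Divide by the smallest (0.018845 mol): C 5.999, H 5.997, N 2.000, O 1.000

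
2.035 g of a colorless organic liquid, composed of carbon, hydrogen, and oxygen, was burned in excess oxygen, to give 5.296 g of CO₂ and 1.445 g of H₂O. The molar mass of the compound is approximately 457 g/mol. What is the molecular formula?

C27H36O6

mol C = 5.296 g CO₂ ÷ 44.009 g/mol = 0.12034 mol
mol H = 2 × 1.445 g H₂O ÷ 18.015 g/mol = 0.16042 mol
mass O = 2.035 − (1.4454 + 0.16171) = 0.42790 g → mol O = 0.42790 ÷ 15.999 = 0.026746 mol
Divide by the smallest (0.026746 mol): C 4.499, H 5.998, O 1.000
Multiplying each by 2 gives whole numbers: C 9.00, H 12.00, O 2.00
Empirical formula: C9H12O2
Empirical-formula mass = 152.19 g/mol; 457 ÷ 152.19 ≈ 3, so the molecular formula is C27H36O6.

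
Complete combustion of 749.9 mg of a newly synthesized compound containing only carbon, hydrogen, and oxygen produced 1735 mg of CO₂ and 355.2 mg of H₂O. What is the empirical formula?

C8H8O3

mol C = 1.735 g CO₂ ÷ 44.009 g/mol = 0.039424 mol
mol H = 2 × 0.3552 g H₂O ÷ 18.015 g/mol = 0.039434 mol
mass O = 0.7499 − (0.47352 + 0.039749) = 0.23663 g → mol O = 0.23663 ÷ 15.999 = 0.014790 mol
Divide by the smallest (0.014790 mol): C 2.665, H 2.666, O 1.000
Multiplying each by 3 gives whole numbers: C 8.00, H 8.00, O 3.00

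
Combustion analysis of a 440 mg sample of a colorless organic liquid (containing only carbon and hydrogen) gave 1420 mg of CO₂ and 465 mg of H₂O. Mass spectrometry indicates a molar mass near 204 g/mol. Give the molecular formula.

C15H24

mol C = 1.42 g CO₂ ÷ 44.009 g/mol = 0.03227 mol
mol H = 2 × 0.465 g H₂O ÷ 18.015 g/mol = 0.05162 mol
Divide by the smallest (0.03227 mol): C 1.000, H 1.600
Multiplying each by 5 gives whole numbers: C 5.00, H 8.00
Empirical formula: C5H8
Empirical-formula mass = 68.12 g/mol; 204 ÷ 68.12 ≈ 3, so the molecular formula is C15H24.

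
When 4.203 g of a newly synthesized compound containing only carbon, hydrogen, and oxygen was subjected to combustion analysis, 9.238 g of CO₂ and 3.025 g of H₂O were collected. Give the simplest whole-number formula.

C5H8O2

mol C = 9.238 g CO₂ ÷ 44.009 g/mol = 0.20991 mol
mol H = 2 × 3.025 g H₂O ÷ 18.015 g/mol = 0.33583 mol
mass O = 4.203 − (2.5212 + 0.33852) = 1.3432 g → mol O = 1.3432 ÷ 15.999 = 0.083957 mol
Divide by the smallest (0.083957 mol): C 2.500, H 4.000, O 1.000
Multiplying each by 2 gives whole numbers: C 5.00, H 8.00, O 2.00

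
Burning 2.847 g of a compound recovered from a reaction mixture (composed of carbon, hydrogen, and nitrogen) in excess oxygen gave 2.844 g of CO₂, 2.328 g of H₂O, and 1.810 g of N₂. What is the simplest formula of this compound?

CH4N2

mol C = 2.844 g CO₂ ÷ 44.009 g/mol = 0.064623 mol
mol H = 2 × 2.328 g H₂O ÷ 18.015 g/mol = 0.25845 mol
mol N = 2 × 1.810 g N₂ ÷ 28.014 g/mol = 0.12922 mol
Divide by the smallest (0.064623 mol): C 1.000, H 3.999, N 2.000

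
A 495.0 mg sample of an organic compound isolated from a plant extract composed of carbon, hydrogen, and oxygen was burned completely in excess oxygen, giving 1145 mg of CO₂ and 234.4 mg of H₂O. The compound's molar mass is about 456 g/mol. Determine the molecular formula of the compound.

mol C = 1.145 g CO₂ ÷ 44.009 g/mol = 0.026017 mol
mol H = 2 × 0.2344 g H₂O ÷ 18.015 g/mol = 0.026023 mol
mass O = 0.4950 − (0.31250 + 0.026231) = 0.15627 g → mol O = 0.15627 ÷ 15.999 = 0.0097677 mol
Divide by the smallest (0.0097677 mol): C 2.664, H 2.664, O 1.000
Multiplying each by 3 gives whole numbers: C 7.99, H 7.99, O 3.00
Empirical formula: C8H8O3
Empirical-formula mass = 152.15 g/mol; 456 ÷ 152.15 ≈ 3, so the molecular formula is C24H24O9.

C24H24O9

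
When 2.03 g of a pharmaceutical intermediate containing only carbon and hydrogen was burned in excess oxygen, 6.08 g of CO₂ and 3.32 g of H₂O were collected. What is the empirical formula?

mol C = 6.08 g CO₂ ÷ 44.009 g/mol = 0.1382 mol
mol H = 2 × 3.32 g H₂O ÷ 18.015 g/mol = 0.3686 mol
Divide by the smallest (0.1382 mol): C 1.000, H 2.668
Multiplying each by 3 gives whole numbers: C 3.00, H 8.00

C3H8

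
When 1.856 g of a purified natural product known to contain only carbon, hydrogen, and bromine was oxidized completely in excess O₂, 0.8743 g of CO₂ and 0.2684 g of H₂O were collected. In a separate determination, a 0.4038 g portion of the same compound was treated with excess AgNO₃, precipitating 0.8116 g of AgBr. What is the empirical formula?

mol C = 0.8743 g CO₂ ÷ 44.009 g/mol = 0.019866 mol
mol H = 2 × 0.2684 g H₂O ÷ 18.015 g/mol = 0.029797 mol
From the AgBr data: mol Br per gram of compound = (0.8116 ÷ 187.772) ÷ 0.4038 = 0.010704 mol/g, so in the 1.856 g combustion sample mol Br = 0.019867 mol
Divide by the smallest (0.019866 mol): C 1.000, H 1.500, Br 1.000
Multiplying each by 2 gives whole numbers: C 2.00, H 3.00, Br 2.00

C2H3Br2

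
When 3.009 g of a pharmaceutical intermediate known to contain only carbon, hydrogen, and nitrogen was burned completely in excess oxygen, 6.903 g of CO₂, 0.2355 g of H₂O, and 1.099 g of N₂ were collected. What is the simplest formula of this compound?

mol C = 6.903 g CO₂ ÷ 44.009 g/mol = 0.15685 mol
mol H = 2 × 0.2355 g H₂O ÷ 18.015 g/mol = 0.026145 mol
mol N = 2 × 1.099 g N₂ ÷ 28.014 g/mol = 0.078461 mol
Divide by the smallest (0.026145 mol): C 5.999, H 1.000, N 3.001

C6HN3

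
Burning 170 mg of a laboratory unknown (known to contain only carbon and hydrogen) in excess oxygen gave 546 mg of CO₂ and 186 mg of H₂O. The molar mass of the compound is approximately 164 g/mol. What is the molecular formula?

mol C = 0.546 g CO₂ ÷ 44.009 g/mol = 0.01241 mol
mol H = 2 × 0.186 g H₂O ÷ 18.015 g/mol = 0.02065 mol
Divide by the smallest (0.01241 mol): C 1.000, H 1.664
Multiplying each by 3 gives whole numbers: C 3.00, H 4.99
Empirical formula: C3H5
Empirical-formula mass = 41.07 g/mol; 164 ÷ 41.07 ≈ 4, so the molecular formula is C12H20.

C12H20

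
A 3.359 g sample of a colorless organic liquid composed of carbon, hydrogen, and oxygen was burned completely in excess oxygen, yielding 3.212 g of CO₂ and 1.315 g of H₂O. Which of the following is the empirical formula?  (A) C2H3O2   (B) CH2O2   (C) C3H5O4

mol C = 3.212 g CO₂ ÷ 44.009 g/mol = 0.072985 mol
mol H = 2 × 1.315 g H₂O ÷ 18.015 g/mol = 0.14599 mol
mass O = 3.359 − (0.87662 + 0.14716) = 2.3352 g → mol O = 2.3352 ÷ 15.999 = 0.14596 mol
Divide by the smallest (0.072985 mol): C 1.000, H 2.000, O 2.000

(B) CH2O2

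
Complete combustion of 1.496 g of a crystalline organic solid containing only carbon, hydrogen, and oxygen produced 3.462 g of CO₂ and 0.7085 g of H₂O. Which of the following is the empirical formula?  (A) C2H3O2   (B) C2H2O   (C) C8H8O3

(C) C8H8O3

mol C = 3.462 g CO₂ ÷ 44.009 g/mol = 0.078666 mol
mol H = 2 × 0.7085 g H₂O ÷ 18.015 g/mol = 0.078657 mol
mass O = 1.496 − (0.94485 + 0.079286) = 0.47186 g → mol O = 0.47186 ÷ 15.999 = 0.029493 mol
Divide by the smallest (0.029493 mol): C 2.667, H 2.667, O 1.000
Multiplying each by 3 gives whole numbers: C 8.00, H 8.00, O 3.00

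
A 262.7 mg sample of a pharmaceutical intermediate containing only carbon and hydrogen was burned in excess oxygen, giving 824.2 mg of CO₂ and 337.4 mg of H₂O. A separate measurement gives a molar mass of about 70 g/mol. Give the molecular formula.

C5H10

mol C = 0.8242 g CO₂ ÷ 44.009 g/mol = 0.018728 mol
mol H = 2 × 0.3374 g H₂O ÷ 18.015 g/mol = 0.037458 mol
Divide by the smallest (0.018728 mol): C 1.000, H 2.000
Empirical formula: CH2
Empirical-formula mass = 14.03 g/mol; 70 ÷ 14.03 ≈ 5, so the molecular formula is C5H10.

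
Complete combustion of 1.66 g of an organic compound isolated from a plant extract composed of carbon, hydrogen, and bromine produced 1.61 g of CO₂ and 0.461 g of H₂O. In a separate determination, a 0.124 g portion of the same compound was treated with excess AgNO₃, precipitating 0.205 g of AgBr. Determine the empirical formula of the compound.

mol C = 1.61 g CO₂ ÷ 44.009 g/mol = 0.03658 mol
mol H = 2 × 0.461 g H₂O ÷ 18.015 g/mol = 0.05118 mol
From the AgBr data: mol Br per gram of compound = (0.205 ÷ 187.772) ÷ 0.124 = 0.008804 mol/g, so in the 1.66 g combustion sample mol Br = 0.01462 mol
Divide by the smallest (0.01462 mol): C 2.503, H 3.502, Br 1.000
Multiplying each by 2 gives whole numbers: C 5.01, H 7.00, Br 2.00

C5H7Br2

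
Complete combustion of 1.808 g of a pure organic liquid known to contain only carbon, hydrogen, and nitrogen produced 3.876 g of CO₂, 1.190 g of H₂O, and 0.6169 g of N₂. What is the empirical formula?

C2H3N

mol C = 3.876 g CO₂ ÷ 44.009 g/mol = 0.088073 mol
mol H = 2 × 1.190 g H₂O ÷ 18.015 g/mol = 0.13211 mol
mol N = 2 × 0.6169 g N₂ ÷ 28.014 g/mol = 0.044042 mol
Divide by the smallest (0.044042 mol): C 2.000, H 3.000, N 1.000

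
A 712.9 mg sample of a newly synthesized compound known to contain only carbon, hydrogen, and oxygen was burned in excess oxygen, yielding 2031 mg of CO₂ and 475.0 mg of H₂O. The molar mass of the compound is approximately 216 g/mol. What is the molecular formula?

mol C = 2.031 g CO₂ ÷ 44.009 g/mol = 0.046150 mol
mol H = 2 × 0.4750 g H₂O ÷ 18.015 g/mol = 0.052734 mol
mass O = 0.7129 − (0.55430 + 0.053156) = 0.10544 g → mol O = 0.10544 ÷ 15.999 = 0.0065905 mol
Divide by the smallest (0.0065905 mol): C 7.002, H 8.002, O 1.000
Empirical formula: C7H8O
Empirical-formula mass = 108.14 g/mol; 216 ÷ 108.14 ≈ 2, so the molecular formula is C14H16O2.

C14H16O2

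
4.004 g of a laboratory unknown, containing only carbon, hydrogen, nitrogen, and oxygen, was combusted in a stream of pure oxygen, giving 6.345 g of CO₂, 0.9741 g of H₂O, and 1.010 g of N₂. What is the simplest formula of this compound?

C4H3N2O2

mol C = 6.345 g CO₂ ÷ 44.009 g/mol = 0.14418 mol
mol H = 2 × 0.9741 g H₂O ÷ 18.015 g/mol = 0.10814 mol
mol N = 2 × 1.010 g N₂ ÷ 28.014 g/mol = 0.072107 mol
mass O = 4.004 − (1.7317 + 0.10901 + 1.0100) = 1.1533 g → mol O = 1.1533 ÷ 15.999 = 0.072086 mol
Divide by the smallest (0.072086 mol): C 2.000, H 1.500, N 1.000, O 1.000
Multiplying each by 2 gives whole numbers: C 4.00, H 3.00, N 2.00, O 2.00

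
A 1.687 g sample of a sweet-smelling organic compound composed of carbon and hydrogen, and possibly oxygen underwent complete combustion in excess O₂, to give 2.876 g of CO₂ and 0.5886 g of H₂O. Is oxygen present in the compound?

yes

mol C = 2.876 g CO₂ ÷ 44.009 g/mol = 0.065350 mol
mol H = 2 × 0.5886 g H₂O ÷ 18.015 g/mol = 0.065346 mol
C and H account for only 0.85079 g of the 1.687 g sample; the remaining 0.83621 g must be oxygen.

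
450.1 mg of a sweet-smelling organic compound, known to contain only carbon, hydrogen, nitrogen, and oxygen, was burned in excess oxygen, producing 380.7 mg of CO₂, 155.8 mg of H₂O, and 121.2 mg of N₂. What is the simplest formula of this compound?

mol C = 0.3807 g CO₂ ÷ 44.009 g/mol = 0.0086505 mol
mol H = 2 × 0.1558 g H₂O ÷ 18.015 g/mol = 0.017297 mol
mol N = 2 × 0.1212 g N₂ ÷ 28.014 g/mol = 0.0086528 mol
mass O = 0.4501 − (0.10390 + 0.017435 + 0.12120) = 0.20756 g → mol O = 0.20756 ÷ 15.999 = 0.012974 mol
Divide by the smallest (0.0086505 mol): C 1.000, H 2.000, N 1.000, O 1.500
Multiplying each by 2 gives whole numbers: C 2.00, H 4.00, N 2.00, O 3.00

C2H4N2O3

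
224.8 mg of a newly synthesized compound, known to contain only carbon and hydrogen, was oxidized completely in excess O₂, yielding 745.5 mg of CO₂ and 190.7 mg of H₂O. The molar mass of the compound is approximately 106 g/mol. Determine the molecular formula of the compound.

C8H10

mol C = 0.7455 g CO₂ ÷ 44.009 g/mol = 0.016940 mol
mol H = 2 × 0.1907 g H₂O ÷ 18.015 g/mol = 0.021171 mol
Divide by the smallest (0.016940 mol): C 1.000, H 1.250
Multiplying each by 4 gives whole numbers: C 4.00, H 5.00
Empirical formula: C4H5
Empirical-formula mass = 53.08 g/mol; 106 ÷ 53.08 ≈ 2, so the molecular formula is C8H10.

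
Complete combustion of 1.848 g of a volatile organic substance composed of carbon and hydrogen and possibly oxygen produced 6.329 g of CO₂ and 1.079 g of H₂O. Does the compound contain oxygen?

no

mol C = 6.329 g CO₂ ÷ 44.009 g/mol = 0.14381 mol
mol H = 2 × 1.079 g H₂O ÷ 18.015 g/mol = 0.11979 mol
C and H together account for 1.8481 g — essentially the entire 1.848 g sample — so the compound contains no oxygen.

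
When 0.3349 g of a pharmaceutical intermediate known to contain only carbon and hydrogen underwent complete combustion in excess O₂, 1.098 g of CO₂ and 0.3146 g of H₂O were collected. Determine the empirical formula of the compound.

mol C = 1.098 g CO₂ ÷ 44.009 g/mol = 0.024949 mol
mol H = 2 × 0.3146 g H₂O ÷ 18.015 g/mol = 0.034926 mol
Divide by the smallest (0.024949 mol): C 1.000, H 1.400
Multiplying each by 5 gives whole numbers: C 5.00, H 7.00

C5H7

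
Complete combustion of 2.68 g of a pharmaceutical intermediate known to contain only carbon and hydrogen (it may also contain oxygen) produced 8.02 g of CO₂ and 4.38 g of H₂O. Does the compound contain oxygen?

no

mol C = 8.02 g CO₂ ÷ 44.009 g/mol = 0.1822 mol
mol H = 2 × 4.38 g H₂O ÷ 18.015 g/mol = 0.4863 mol
C and H together account for 2.679 g — essentially the entire 2.68 g sample — so the compound contains no oxygen.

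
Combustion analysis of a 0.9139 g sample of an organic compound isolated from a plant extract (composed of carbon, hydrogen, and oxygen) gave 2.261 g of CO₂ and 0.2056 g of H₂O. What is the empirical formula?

mol C = 2.261 g CO₂ ÷ 44.009 g/mol = 0.051376 mol
mol H = 2 × 0.2056 g H₂O ÷ 18.015 g/mol = 0.022825 mol
mass O = 0.9139 − (0.61708 + 0.023008) = 0.27382 g → mol O = 0.27382 ÷ 15.999 = 0.017115 mol
Divide by the smallest (0.017115 mol): C 3.002, H 1.334, O 1.000
Multiplying each by 3 gives whole numbers: C 9.01, H 4.00, O 3.00

C9H4O3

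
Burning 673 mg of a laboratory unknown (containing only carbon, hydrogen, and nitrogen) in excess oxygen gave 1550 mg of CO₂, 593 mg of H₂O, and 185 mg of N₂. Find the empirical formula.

mol C = 1.55 g CO₂ ÷ 44.009 g/mol = 0.03522 mol
mol H = 2 × 0.593 g H₂O ÷ 18.015 g/mol = 0.06583 mol
mol N = 2 × 0.185 g N₂ ÷ 28.014 g/mol = 0.01321 mol
Divide by the smallest (0.01321 mol): C 2.667, H 4.985, N 1.000
Multiplying each by 3 gives whole numbers: C 8.00, H 14.95, N 3.00

C8H15N3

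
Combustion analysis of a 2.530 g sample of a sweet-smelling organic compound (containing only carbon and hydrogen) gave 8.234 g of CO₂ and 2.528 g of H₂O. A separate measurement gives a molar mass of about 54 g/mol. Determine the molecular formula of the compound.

C4H6

mol C = 8.234 g CO₂ ÷ 44.009 g/mol = 0.18710 mol
mol H = 2 × 2.528 g H₂O ÷ 18.015 g/mol = 0.28066 mol
Divide by the smallest (0.18710 mol): C 1.000, H 1.500
Multiplying each by 2 gives whole numbers: C 2.00, H 3.00
Empirical formula: C2H3
Empirical-formula mass = 27.05 g/mol; 54 ÷ 27.05 ≈ 2, so the molecular formula is C4H6.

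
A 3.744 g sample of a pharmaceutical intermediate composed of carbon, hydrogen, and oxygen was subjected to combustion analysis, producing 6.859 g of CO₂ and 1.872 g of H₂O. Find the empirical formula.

C3H4O2

mol C = 6.859 g CO₂ ÷ 44.009 g/mol = 0.15585 mol
mol H = 2 × 1.872 g H₂O ÷ 18.015 g/mol = 0.20783 mol
mass O = 3.744 − (1.8720 + 0.20949) = 1.6625 g → mol O = 1.6625 ÷ 15.999 = 0.10392 mol
Divide by the smallest (0.10392 mol): C 1.500, H 2.000, O 1.000
Multiplying each by 2 gives whole numbers: C 3.00, H 4.00, O 2.00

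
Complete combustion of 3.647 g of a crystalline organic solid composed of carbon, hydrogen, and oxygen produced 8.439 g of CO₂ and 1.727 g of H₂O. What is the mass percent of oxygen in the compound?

31.55%

mol C = 8.439 g CO₂ ÷ 44.009 g/mol = 0.19176 mol
mol H = 2 × 1.727 g H₂O ÷ 18.015 g/mol = 0.19173 mol
mass O = 3.647 − (2.3032 + 0.19326) = 1.1506 g → mol O = 1.1506 ÷ 15.999 = 0.071914 mol
mass % O = 1.1506 g ÷ 3.647 g × 100%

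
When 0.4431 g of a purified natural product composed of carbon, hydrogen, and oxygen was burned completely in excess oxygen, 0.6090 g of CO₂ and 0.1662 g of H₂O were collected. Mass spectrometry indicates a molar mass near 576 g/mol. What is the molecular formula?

C18H24O21

mol C = 0.6090 g CO₂ ÷ 44.009 g/mol = 0.013838 mol
mol H = 2 × 0.1662 g H₂O ÷ 18.015 g/mol = 0.018451 mol
mass O = 0.4431 − (0.16621 + 0.018599) = 0.25829 g → mol O = 0.25829 ÷ 15.999 = 0.016144 mol
Divide by the smallest (0.013838 mol): C 1.000, H 1.333, O 1.167
Multiplying each by 6 gives whole numbers: C 6.00, H 8.00, O 7.00
Empirical formula: C6H8O7
Empirical-formula mass = 192.12 g/mol; 576 ÷ 192.12 ≈ 3, so the molecular formula is C18H24O21.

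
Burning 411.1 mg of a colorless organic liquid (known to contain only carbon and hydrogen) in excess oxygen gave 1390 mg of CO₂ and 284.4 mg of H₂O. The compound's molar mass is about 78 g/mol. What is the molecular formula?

mol C = 1.390 g CO₂ ÷ 44.009 g/mol = 0.031584 mol
mol H = 2 × 0.2844 g H₂O ÷ 18.015 g/mol = 0.031574 mol
Divide by the smallest (0.031574 mol): C 1.000, H 1.000
Empirical formula: CH
Empirical-formula mass = 13.02 g/mol; 78 ÷ 13.02 ≈ 6, so the molecular formula is C6H6.

C6H6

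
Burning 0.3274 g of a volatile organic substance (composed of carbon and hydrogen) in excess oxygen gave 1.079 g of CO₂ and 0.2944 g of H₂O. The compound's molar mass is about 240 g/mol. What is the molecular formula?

mol C = 1.079 g CO₂ ÷ 44.009 g/mol = 0.024518 mol
mol H = 2 × 0.2944 g H₂O ÷ 18.015 g/mol = 0.032684 mol
Divide by the smallest (0.024518 mol): C 1.000, H 1.333
Multiplying each by 3 gives whole numbers: C 3.00, H 4.00
Empirical formula: C3H4
Empirical-formula mass = 40.06 g/mol; 240 ÷ 40.06 ≈ 6, so the molecular formula is C18H24.

C18H24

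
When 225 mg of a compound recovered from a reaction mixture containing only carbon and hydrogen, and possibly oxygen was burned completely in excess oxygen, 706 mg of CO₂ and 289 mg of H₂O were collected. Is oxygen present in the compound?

mol C = 0.706 g CO₂ ÷ 44.009 g/mol = 0.01604 mol
mol H = 2 × 0.289 g H₂O ÷ 18.015 g/mol = 0.03208 mol
C and H together account for 0.2250 g — essentially the entire 0.225 g sample — so the compound contains no oxygen.

no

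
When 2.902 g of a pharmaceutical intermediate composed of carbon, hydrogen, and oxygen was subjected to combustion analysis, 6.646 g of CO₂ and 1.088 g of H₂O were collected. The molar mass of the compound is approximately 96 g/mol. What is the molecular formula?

C5H4O2

mol C = 6.646 g CO₂ ÷ 44.009 g/mol = 0.15101 mol
mol H = 2 × 1.088 g H₂O ÷ 18.015 g/mol = 0.12079 mol
mass O = 2.902 − (1.8138 + 0.12175) = 0.96641 g → mol O = 0.96641 ÷ 15.999 = 0.060404 mol
Divide by the smallest (0.060404 mol): C 2.500, H 2.000, O 1.000
Multiplying each by 2 gives whole numbers: C 5.00, H 4.00, O 2.00
Empirical formula: C5H4O2
Empirical-formula mass = 96.08 g/mol; 96 ÷ 96.08 ≈ 1, so the molecular formula is C5H4O2.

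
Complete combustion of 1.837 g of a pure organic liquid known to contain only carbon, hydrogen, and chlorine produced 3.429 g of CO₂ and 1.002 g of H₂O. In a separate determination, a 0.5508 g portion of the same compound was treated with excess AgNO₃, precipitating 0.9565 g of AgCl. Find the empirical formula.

mol C = 3.429 g CO₂ ÷ 44.009 g/mol = 0.077916 mol
mol H = 2 × 1.002 g H₂O ÷ 18.015 g/mol = 0.11124 mol
From the AgCl data: mol Cl per gram of compound = (0.9565 ÷ 143.318) ÷ 0.5508 = 0.012117 mol/g, so in the 1.837 g combustion sample mol Cl = 0.022259 mol
Divide by the smallest (0.022259 mol): C 3.500, H 4.998, Cl 1.000
Multiplying each by 2 gives whole numbers: C 7.00, H 10.00, Cl 2.00

C7H10Cl2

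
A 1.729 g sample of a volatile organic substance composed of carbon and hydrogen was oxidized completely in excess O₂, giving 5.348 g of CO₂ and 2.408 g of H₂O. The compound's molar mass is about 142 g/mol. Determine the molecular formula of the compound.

mol C = 5.348 g CO₂ ÷ 44.009 g/mol = 0.12152 mol
mol H = 2 × 2.408 g H₂O ÷ 18.015 g/mol = 0.26733 mol
Divide by the smallest (0.12152 mol): C 1.000, H 2.200
Multiplying each by 5 gives whole numbers: C 5.00, H 11.00
Empirical formula: C5H11
Empirical-formula mass = 71.14 g/mol; 142 ÷ 71.14 ≈ 2, so the molecular formula is C10H22.

C10H22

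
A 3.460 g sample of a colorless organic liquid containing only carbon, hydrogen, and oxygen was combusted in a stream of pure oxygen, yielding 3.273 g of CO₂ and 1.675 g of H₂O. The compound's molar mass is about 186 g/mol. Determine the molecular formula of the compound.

mol C = 3.273 g CO₂ ÷ 44.009 g/mol = 0.074371 mol
mol H = 2 × 1.675 g H₂O ÷ 18.015 g/mol = 0.18596 mol
mass O = 3.460 − (0.89327 + 0.18744) = 2.3793 g → mol O = 2.3793 ÷ 15.999 = 0.14871 mol
Divide by the smallest (0.074371 mol): C 1.000, H 2.500, O 2.000
Multiplying each by 2 gives whole numbers: C 2.00, H 5.00, O 4.00
Empirical formula: C2H5O4
Empirical-formula mass = 93.06 g/mol; 186 ÷ 93.06 ≈ 2, so the molecular formula is C4H10O8.

C4H10O8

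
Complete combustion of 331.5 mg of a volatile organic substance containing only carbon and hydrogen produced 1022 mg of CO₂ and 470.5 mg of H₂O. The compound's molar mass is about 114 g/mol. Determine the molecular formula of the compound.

mol C = 1.022 g CO₂ ÷ 44.009 g/mol = 0.023223 mol
mol H = 2 × 0.4705 g H₂O ÷ 18.015 g/mol = 0.052234 mol
Divide by the smallest (0.023223 mol): C 1.000, H 2.249
Multiplying each by 4 gives whole numbers: C 4.00, H 9.00
Empirical formula: C4H9
Empirical-formula mass = 57.12 g/mol; 114 ÷ 57.12 ≈ 2, so the molecular formula is C8H18.

C8H18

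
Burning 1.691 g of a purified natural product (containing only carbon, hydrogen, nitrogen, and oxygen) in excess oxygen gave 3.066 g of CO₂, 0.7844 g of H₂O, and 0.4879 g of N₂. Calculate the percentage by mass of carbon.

mol C = 3.066 g CO₂ ÷ 44.009 g/mol = 0.069668 mol
mol H = 2 × 0.7844 g H₂O ÷ 18.015 g/mol = 0.087083 mol
mol N = 2 × 0.4879 g N₂ ÷ 28.014 g/mol = 0.034833 mol
mass O = 1.691 − (0.83678 + 0.087780 + 0.48790) = 0.27854 g → mol O = 0.27854 ÷ 15.999 = 0.017410 mol
mass % C = 0.83678 g ÷ 1.691 g × 100%

49.48%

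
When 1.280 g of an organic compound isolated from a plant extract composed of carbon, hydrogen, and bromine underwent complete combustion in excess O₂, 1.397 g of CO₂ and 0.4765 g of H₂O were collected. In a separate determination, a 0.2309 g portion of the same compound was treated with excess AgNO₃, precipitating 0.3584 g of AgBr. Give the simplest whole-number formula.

mol C = 1.397 g CO₂ ÷ 44.009 g/mol = 0.031744 mol
mol H = 2 × 0.4765 g H₂O ÷ 18.015 g/mol = 0.052900 mol
From the AgBr data: mol Br per gram of compound = (0.3584 ÷ 187.772) ÷ 0.2309 = 0.0082663 mol/g, so in the 1.280 g combustion sample mol Br = 0.010581 mol
Divide by the smallest (0.010581 mol): C 3.000, H 5.000, Br 1.000

C3H5Br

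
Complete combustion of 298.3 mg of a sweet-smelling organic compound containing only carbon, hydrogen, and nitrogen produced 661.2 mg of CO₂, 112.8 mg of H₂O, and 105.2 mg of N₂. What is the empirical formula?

mol C = 0.6612 g CO₂ ÷ 44.009 g/mol = 0.015024 mol
mol H = 2 × 0.1128 g H₂O ÷ 18.015 g/mol = 0.012523 mol
mol N = 2 × 0.1052 g N₂ ÷ 28.014 g/mol = 0.0075105 mol
Divide by the smallest (0.0075105 mol): C 2.000, H 1.667, N 1.000
Multiplying each by 3 gives whole numbers: C 6.00, H 5.00, N 3.00

C6H5N3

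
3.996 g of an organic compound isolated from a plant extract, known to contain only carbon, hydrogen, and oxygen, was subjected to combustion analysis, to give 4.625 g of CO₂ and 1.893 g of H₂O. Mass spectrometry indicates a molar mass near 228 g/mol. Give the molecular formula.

mol C = 4.625 g CO₂ ÷ 44.009 g/mol = 0.10509 mol
mol H = 2 × 1.893 g H₂O ÷ 18.015 g/mol = 0.21016 mol
mass O = 3.996 − (1.2623 + 0.21184) = 2.5219 g → mol O = 2.5219 ÷ 15.999 = 0.15763 mol
Divide by the smallest (0.10509 mol): C 1.000, H 2.000, O 1.500
Multiplying each by 2 gives whole numbers: C 2.00, H 4.00, O 3.00
Empirical formula: C2H4O3
Empirical-formula mass = 76.05 g/mol; 228 ÷ 76.05 ≈ 3, so the molecular formula is C6H12O9.

C6H12O9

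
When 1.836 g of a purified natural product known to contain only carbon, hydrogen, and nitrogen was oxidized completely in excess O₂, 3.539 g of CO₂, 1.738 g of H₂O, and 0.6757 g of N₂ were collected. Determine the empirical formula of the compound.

C5H12N3

mol C = 3.539 g CO₂ ÷ 44.009 g/mol = 0.080415 mol
mol H = 2 × 1.738 g H₂O ÷ 18.015 g/mol = 0.19295 mol
mol N = 2 × 0.6757 g N₂ ÷ 28.014 g/mol = 0.048240 mol
Divide by the smallest (0.048240 mol): C 1.667, H 4.000, N 1.000
Multiplying each by 3 gives whole numbers: C 5.00, H 12.00, N 3.00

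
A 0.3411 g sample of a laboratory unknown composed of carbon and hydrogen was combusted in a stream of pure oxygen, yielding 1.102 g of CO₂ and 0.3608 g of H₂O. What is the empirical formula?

mol C = 1.102 g CO₂ ÷ 44.009 g/mol = 0.025040 mol
mol H = 2 × 0.3608 g H₂O ÷ 18.015 g/mol = 0.040056 mol
Divide by the smallest (0.025040 mol): C 1.000, H 1.600
Multiplying each by 5 gives whole numbers: C 5.00, H 8.00

C5H8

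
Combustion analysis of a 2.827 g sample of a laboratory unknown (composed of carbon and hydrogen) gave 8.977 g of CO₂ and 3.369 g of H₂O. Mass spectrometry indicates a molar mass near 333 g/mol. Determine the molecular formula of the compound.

C24H44

mol C = 8.977 g CO₂ ÷ 44.009 g/mol = 0.20398 mol
mol H = 2 × 3.369 g H₂O ÷ 18.015 g/mol = 0.37402 mol
Divide by the smallest (0.20398 mol): C 1.000, H 1.834
Multiplying each by 6 gives whole numbers: C 6.00, H 11.00
Empirical formula: C6H11
Empirical-formula mass = 83.15 g/mol; 333 ÷ 83.15 ≈ 4, so the molecular formula is C24H44.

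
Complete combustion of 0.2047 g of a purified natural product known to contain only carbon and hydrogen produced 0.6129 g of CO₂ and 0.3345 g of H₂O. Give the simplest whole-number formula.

C3H8

mol C = 0.6129 g CO₂ ÷ 44.009 g/mol = 0.013927 mol
mol H = 2 × 0.3345 g H₂O ÷ 18.015 g/mol = 0.037136 mol
Divide by the smallest (0.013927 mol): C 1.000, H 2.667
Multiplying each by 3 gives whole numbers: C 3.00, H 8.00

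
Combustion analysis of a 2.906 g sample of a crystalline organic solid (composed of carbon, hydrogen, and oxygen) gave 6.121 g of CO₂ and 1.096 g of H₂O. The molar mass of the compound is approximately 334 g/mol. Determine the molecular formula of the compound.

mol C = 6.121 g CO₂ ÷ 44.009 g/mol = 0.13909 mol
mol H = 2 × 1.096 g H₂O ÷ 18.015 g/mol = 0.12168 mol
mass O = 2.906 − (1.6706 + 0.12265) = 1.1128 g → mol O = 1.1128 ÷ 15.999 = 0.069554 mol
Divide by the smallest (0.069554 mol): C 2.000, H 1.749, O 1.000
Multiplying each by 4 gives whole numbers: C 8.00, H 7.00, O 4.00
Empirical formula: C8H7O4
Empirical-formula mass = 167.14 g/mol; 334 ÷ 167.14 ≈ 2, so the molecular formula is C16H14O8.

C16H14O8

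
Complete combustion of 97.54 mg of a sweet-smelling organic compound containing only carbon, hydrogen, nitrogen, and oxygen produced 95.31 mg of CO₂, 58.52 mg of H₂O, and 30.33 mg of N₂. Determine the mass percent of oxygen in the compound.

35.52%

mol C = 0.09531 g CO₂ ÷ 44.009 g/mol = 0.0021657 mol
mol H = 2 × 0.05852 g H₂O ÷ 18.015 g/mol = 0.0064968 mol
mol N = 2 × 0.03033 g N₂ ÷ 28.014 g/mol = 0.0021653 mol
mass O = 0.09754 − (0.026012 + 0.0065488 + 0.030330) = 0.034649 g → mol O = 0.034649 ÷ 15.999 = 0.0021657 mol
mass % O = 0.034649 g ÷ 0.09754 g × 100%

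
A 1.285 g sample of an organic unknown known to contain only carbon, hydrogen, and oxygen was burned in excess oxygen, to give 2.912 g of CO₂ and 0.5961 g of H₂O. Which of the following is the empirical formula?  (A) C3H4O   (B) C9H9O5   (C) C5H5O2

mol C = 2.912 g CO₂ ÷ 44.009 g/mol = 0.066168 mol
mol H = 2 × 0.5961 g H₂O ÷ 18.015 g/mol = 0.066178 mol
mass O = 1.285 − (0.79475 + 0.066708) = 0.42355 g → mol O = 0.42355 ÷ 15.999 = 0.026473 mol
Divide by the smallest (0.026473 mol): C 2.499, H 2.500, O 1.000
Multiplying each by 2 gives whole numbers: C 5.00, H 5.00, O 2.00

(C) C5H5O2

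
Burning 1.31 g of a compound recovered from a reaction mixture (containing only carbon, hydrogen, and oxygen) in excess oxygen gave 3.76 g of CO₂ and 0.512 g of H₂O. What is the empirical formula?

mol C = 3.76 g CO₂ ÷ 44.009 g/mol = 0.08544 mol
mol H = 2 × 0.512 g H₂O ÷ 18.015 g/mol = 0.05684 mol
mass O = 1.31 − (1.026 + 0.05730) = 0.2265 g → mol O = 0.2265 ÷ 15.999 = 0.01416 mol
Divide by the smallest (0.01416 mol): C 6.034, H 4.015, O 1.000

C6H4O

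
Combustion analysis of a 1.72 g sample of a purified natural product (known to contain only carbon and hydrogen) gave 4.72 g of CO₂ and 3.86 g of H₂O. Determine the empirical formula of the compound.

mol C = 4.72 g CO₂ ÷ 44.009 g/mol = 0.1073 mol
mol H = 2 × 3.86 g H₂O ÷ 18.015 g/mol = 0.4285 mol
Divide by the smallest (0.1073 mol): C 1.000, H 3.996

CH4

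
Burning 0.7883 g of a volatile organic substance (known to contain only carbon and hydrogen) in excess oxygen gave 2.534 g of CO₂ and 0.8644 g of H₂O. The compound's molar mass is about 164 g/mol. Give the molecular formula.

C12H20

mol C = 2.534 g CO₂ ÷ 44.009 g/mol = 0.057579 mol
mol H = 2 × 0.8644 g H₂O ÷ 18.015 g/mol = 0.095964 mol
Divide by the smallest (0.057579 mol): C 1.000, H 1.667
Multiplying each by 3 gives whole numbers: C 3.00, H 5.00
Empirical formula: C3H5
Empirical-formula mass = 41.07 g/mol; 164 ÷ 41.07 ≈ 4, so the molecular formula is C12H20.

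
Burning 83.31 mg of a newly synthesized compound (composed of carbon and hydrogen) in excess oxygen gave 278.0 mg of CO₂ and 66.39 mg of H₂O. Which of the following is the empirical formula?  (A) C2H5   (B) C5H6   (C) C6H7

(C) C6H7

mol C = 0.2780 g CO₂ ÷ 44.009 g/mol = 0.0063169 mol
mol H = 2 × 0.06639 g H₂O ÷ 18.015 g/mol = 0.0073705 mol
Divide by the smallest (0.0063169 mol): C 1.000, H 1.167
Multiplying each by 6 gives whole numbers: C 6.00, H 7.00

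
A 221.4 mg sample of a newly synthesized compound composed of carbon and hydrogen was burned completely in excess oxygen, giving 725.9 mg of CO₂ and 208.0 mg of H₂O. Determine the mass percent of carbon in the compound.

89.48%

mol C = 0.7259 g CO₂ ÷ 44.009 g/mol = 0.016494 mol
mol H = 2 × 0.2080 g H₂O ÷ 18.015 g/mol = 0.023092 mol
mass % C = 0.19811 g ÷ 0.2214 g × 100%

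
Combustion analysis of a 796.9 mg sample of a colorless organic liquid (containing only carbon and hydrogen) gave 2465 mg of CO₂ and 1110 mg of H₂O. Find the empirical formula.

C5H11

mol C = 2.465 g CO₂ ÷ 44.009 g/mol = 0.056011 mol
mol H = 2 × 1.110 g H₂O ÷ 18.015 g/mol = 0.12323 mol
Divide by the smallest (0.056011 mol): C 1.000, H 2.200
Multiplying each by 5 gives whole numbers: C 5.00, H 11.00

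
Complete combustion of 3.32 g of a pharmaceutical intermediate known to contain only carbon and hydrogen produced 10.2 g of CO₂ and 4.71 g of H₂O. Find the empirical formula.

mol C = 10.2 g CO₂ ÷ 44.009 g/mol = 0.2318 mol
mol H = 2 × 4.71 g H₂O ÷ 18.015 g/mol = 0.5229 mol
Divide by the smallest (0.2318 mol): C 1.000, H 2.256
Multiplying each by 4 gives whole numbers: C 4.00, H 9.02

C4H9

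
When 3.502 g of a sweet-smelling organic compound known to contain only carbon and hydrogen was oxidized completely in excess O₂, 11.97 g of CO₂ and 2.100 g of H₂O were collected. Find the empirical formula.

C7H6

mol C = 11.97 g CO₂ ÷ 44.009 g/mol = 0.27199 mol
mol H = 2 × 2.100 g H₂O ÷ 18.015 g/mol = 0.23314 mol
Divide by the smallest (0.23314 mol): C 1.167, H 1.000
Multiplying each by 6 gives whole numbers: C 7.00, H 6.00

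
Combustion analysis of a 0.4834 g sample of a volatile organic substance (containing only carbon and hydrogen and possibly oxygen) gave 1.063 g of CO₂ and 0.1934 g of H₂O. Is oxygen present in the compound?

mol C = 1.063 g CO₂ ÷ 44.009 g/mol = 0.024154 mol
mol H = 2 × 0.1934 g H₂O ÷ 18.015 g/mol = 0.021471 mol
C and H account for only 0.31176 g of the 0.4834 g sample; the remaining 0.17164 g must be oxygen.

yes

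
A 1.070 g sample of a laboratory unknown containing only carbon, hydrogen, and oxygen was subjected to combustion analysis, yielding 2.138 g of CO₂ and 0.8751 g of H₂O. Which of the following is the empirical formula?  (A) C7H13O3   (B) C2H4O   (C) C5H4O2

mol C = 2.138 g CO₂ ÷ 44.009 g/mol = 0.048581 mol
mol H = 2 × 0.8751 g H₂O ÷ 18.015 g/mol = 0.097152 mol
mass O = 1.070 − (0.58351 + 0.097930) = 0.38856 g → mol O = 0.38856 ÷ 15.999 = 0.024287 mol
Divide by the smallest (0.024287 mol): C 2.000, H 4.000, O 1.000

(B) C2H4O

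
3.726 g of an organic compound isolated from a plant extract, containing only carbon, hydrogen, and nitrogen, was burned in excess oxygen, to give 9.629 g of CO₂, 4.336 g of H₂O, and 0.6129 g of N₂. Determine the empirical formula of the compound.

mol C = 9.629 g CO₂ ÷ 44.009 g/mol = 0.21880 mol
mol H = 2 × 4.336 g H₂O ÷ 18.015 g/mol = 0.48138 mol
mol N = 2 × 0.6129 g N₂ ÷ 28.014 g/mol = 0.043757 mol
Divide by the smallest (0.043757 mol): C 5.000, H 11.001, N 1.000

C5H11N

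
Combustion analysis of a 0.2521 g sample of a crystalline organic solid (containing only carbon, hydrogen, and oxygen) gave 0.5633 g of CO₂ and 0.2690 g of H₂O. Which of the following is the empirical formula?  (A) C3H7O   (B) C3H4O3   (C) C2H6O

mol C = 0.5633 g CO₂ ÷ 44.009 g/mol = 0.012800 mol
mol H = 2 × 0.2690 g H₂O ÷ 18.015 g/mol = 0.029864 mol
mass O = 0.2521 − (0.15374 + 0.030103) = 0.068260 g → mol O = 0.068260 ÷ 15.999 = 0.0042665 mol
Divide by the smallest (0.0042665 mol): C 3.000, H 7.000, O 1.000

(A) C3H7O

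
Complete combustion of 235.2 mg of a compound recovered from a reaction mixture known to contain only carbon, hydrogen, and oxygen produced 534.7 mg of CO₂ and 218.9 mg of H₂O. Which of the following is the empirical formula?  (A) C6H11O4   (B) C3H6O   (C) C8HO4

(B) C3H6O

mol C = 0.5347 g CO₂ ÷ 44.009 g/mol = 0.012150 mol
mol H = 2 × 0.2189 g H₂O ÷ 18.015 g/mol = 0.024302 mol
mass O = 0.2352 − (0.14593 + 0.024496) = 0.064773 g → mol O = 0.064773 ÷ 15.999 = 0.0040485 mol
Divide by the smallest (0.0040485 mol): C 3.001, H 6.003, O 1.000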